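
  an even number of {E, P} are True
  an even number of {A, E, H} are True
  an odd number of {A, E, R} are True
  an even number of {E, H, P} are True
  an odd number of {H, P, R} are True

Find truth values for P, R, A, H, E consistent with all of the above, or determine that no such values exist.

P = False, R = True, A = False, H = False, E = False

{E, P}: 0 true → even ✓
{A, E, H}: 0 true → even ✓
{A, E, R}: 1 true → odd ✓
{E, H, P}: 0 true → even ✓
{H, P, R}: 1 true → odd ✓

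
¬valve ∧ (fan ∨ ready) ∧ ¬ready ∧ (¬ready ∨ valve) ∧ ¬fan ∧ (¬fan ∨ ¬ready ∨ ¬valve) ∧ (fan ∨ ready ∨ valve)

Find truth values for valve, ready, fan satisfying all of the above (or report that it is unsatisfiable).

Case valve = True:
  Clause (¬valve) is falsified — contradiction.
Case valve = False:
  (¬ready) forces ready = False.
  (fan ∨ ready) forces fan = True.
  Clause (¬fan) is falsified — contradiction.
Both cases fail, so the formula is unsatisfiable.

UNSATISFIABLE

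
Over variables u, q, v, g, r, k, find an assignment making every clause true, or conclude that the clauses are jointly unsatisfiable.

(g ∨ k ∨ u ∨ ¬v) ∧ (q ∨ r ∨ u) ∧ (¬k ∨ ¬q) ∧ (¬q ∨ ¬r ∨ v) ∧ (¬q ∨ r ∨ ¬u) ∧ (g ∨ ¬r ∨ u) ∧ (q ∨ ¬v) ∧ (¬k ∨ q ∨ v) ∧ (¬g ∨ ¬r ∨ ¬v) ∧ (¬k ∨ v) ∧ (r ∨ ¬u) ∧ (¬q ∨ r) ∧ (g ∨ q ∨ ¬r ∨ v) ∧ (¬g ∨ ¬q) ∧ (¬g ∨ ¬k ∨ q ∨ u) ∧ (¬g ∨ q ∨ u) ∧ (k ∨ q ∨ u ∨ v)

Set u = True.
  then (r ∨ ¬u) forces r = True.
Set q = False.
  then (q ∨ ¬v) forces v = False.
  then (¬k ∨ q ∨ v) forces k = False.
  then (g ∨ q ∨ ¬r ∨ v) forces g = True.
All clauses satisfied.

u=T; q=F; v=F; g=T; r=T; k=F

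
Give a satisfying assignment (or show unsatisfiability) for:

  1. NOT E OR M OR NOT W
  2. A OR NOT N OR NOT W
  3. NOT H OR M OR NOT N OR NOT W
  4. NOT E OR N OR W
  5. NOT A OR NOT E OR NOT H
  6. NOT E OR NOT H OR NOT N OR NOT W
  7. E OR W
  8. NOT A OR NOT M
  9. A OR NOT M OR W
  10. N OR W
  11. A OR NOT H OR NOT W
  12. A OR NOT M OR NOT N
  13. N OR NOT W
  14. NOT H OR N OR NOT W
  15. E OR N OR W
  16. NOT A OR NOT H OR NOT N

W=F; M=F; H=T; N=T; E=T; A=F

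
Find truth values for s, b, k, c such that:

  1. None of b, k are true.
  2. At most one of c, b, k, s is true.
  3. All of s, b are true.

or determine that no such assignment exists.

Unsatisfiable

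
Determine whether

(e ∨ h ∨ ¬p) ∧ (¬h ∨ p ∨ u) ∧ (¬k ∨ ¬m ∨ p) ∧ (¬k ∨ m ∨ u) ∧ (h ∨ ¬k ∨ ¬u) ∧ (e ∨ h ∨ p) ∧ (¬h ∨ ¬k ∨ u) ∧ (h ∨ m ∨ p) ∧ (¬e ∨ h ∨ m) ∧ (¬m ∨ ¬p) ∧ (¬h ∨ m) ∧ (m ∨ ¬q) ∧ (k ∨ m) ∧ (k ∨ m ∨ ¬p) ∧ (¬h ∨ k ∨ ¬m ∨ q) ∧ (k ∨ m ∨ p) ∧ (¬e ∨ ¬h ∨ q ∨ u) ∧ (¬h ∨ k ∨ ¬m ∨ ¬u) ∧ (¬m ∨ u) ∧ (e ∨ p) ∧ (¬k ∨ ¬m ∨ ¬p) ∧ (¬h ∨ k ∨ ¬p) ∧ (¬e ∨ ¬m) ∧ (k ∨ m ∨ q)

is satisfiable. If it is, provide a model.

Case e = True:
  (¬e ∨ ¬m) forces m = False.
  (¬e ∨ h ∨ m) forces h = True.
  Clause (¬h ∨ m) is falsified — contradiction.
Case e = False:
  (e ∨ p) forces p = True.
  (e ∨ h ∨ ¬p) forces h = True.
  (¬m ∨ ¬p) forces m = False.
  Clause (¬h ∨ m) is falsified — contradiction.
Both cases fail, so the formula is unsatisfiable.

Unsatisfiable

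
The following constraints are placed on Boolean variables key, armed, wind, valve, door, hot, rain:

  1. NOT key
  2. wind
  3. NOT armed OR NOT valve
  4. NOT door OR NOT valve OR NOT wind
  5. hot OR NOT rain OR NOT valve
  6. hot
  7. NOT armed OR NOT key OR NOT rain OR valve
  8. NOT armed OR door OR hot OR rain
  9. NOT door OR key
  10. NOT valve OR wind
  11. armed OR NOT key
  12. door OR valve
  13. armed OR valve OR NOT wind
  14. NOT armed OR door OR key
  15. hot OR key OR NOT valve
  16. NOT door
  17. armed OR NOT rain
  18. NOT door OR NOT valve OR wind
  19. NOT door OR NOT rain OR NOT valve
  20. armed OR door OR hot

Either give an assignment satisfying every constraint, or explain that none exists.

key=F; armed=F; wind=T; valve=T; door=F; hot=T; rain=F

Unit clause (NOT key) forces key = False.
Unit clause (wind) forces wind = True.
Unit clause (hot) forces hot = True.
In (NOT door OR key) only NOT door is left, so door = False.
In (door OR valve) only valve is left, so valve = True.
In (NOT armed OR door OR key) only NOT armed is left, so armed = False.
In (armed OR NOT rain) only NOT rain is left, so rain = False.
All clauses satisfied.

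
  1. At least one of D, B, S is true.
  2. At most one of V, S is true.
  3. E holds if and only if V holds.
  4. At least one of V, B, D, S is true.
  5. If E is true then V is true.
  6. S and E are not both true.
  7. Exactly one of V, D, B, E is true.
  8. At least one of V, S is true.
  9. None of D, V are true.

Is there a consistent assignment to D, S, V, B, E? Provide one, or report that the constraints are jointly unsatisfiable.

D=F, S=T, V=F, B=T, E=F

  (1) {D, B, S}: 2 true — at least one ✓
  (2) {V, S}: 1 true — at most one ✓
  (3) E=F, V=F — same ✓
  (4) {V, B, D, S}: 2 true — at least one ✓
  (5) E=F ⇒ V: vacuous ✓
  (6) S=T, E=F — not both ✓
  (7) {V, D, B, E}: 1 true — exactly one ✓
  (8) {V, S}: 1 true — at least one ✓
  (9) {D, V}: 0 true — none ✓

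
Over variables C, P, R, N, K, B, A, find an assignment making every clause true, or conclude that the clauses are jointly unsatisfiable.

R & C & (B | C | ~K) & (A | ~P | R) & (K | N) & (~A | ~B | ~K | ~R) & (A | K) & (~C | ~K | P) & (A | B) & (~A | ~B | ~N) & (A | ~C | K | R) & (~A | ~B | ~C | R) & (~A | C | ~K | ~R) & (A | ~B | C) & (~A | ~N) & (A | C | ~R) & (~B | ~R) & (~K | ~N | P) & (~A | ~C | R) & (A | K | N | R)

C = True, P = True, R = True, N = False, K = True, B = False, A = True

Unit clause (R) forces R = True.
Unit clause (C) forces C = True.
In (~B | ~R) only ~B is left, so B = False.
In (A | B) only A is left, so A = True.
In (~A | ~N) only ~N is left, so N = False.
In (K | N) only K is left, so K = True.
In (~C | ~K | P) only P is left, so P = True.
All clauses satisfied.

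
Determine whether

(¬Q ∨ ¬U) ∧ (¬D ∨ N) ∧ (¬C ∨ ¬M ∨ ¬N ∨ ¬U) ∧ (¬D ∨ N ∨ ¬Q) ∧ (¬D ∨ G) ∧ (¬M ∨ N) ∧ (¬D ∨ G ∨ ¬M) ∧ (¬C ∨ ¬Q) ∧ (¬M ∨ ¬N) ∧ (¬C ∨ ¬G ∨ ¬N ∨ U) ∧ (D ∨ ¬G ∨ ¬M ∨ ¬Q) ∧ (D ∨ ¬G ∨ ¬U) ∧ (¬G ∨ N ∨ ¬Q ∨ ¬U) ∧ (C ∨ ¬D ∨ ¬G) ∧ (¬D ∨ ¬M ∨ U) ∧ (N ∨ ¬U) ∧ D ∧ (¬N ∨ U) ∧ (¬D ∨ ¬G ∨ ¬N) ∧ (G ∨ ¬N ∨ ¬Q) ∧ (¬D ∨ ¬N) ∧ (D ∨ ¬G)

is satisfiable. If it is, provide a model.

Unsatisfiable

Case D = True:
  (¬D ∨ N) forces N = True.
  Clause (¬D ∨ ¬N) is falsified — contradiction.
Case D = False:
  Clause (D) is falsified — contradiction.
Both cases fail, so the formula is unsatisfiable.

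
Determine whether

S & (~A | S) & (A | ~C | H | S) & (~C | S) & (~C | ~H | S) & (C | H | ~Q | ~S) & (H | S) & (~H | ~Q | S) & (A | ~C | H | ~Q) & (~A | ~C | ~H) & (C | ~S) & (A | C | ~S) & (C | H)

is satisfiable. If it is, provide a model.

Unit clause (S) forces S = True.
In (C | ~S) only C is left, so C = True.
Set H = False.
Set Q = False.
Set A = False.
All clauses satisfied.

H: False, Q: False, C: True, A: False, S: True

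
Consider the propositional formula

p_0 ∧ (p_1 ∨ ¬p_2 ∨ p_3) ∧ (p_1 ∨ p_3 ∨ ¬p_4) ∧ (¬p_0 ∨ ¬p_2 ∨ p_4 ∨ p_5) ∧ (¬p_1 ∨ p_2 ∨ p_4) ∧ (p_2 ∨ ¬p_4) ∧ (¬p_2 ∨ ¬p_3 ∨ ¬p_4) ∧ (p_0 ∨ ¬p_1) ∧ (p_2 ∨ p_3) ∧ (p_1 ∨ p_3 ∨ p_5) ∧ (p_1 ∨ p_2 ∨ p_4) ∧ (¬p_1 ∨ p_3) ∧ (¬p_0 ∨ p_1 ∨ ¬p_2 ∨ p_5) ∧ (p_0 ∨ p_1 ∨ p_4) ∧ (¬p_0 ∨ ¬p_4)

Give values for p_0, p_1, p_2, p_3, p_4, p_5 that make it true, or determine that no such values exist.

p_0: True; p_1: False; p_2: True; p_3: True; p_4: False; p_5: True

Unit clause (p_0) forces p_0 = True.
In (¬p_0 ∨ ¬p_4) only ¬p_4 is left, so p_4 = False.
Set p_1 = False.
  then (p_1 ∨ p_2 ∨ p_4) forces p_2 = True.
  then (¬p_0 ∨ p_1 ∨ ¬p_2 ∨ p_5) forces p_5 = True.
  then (p_1 ∨ ¬p_2 ∨ p_3) forces p_3 = True.
All clauses satisfied.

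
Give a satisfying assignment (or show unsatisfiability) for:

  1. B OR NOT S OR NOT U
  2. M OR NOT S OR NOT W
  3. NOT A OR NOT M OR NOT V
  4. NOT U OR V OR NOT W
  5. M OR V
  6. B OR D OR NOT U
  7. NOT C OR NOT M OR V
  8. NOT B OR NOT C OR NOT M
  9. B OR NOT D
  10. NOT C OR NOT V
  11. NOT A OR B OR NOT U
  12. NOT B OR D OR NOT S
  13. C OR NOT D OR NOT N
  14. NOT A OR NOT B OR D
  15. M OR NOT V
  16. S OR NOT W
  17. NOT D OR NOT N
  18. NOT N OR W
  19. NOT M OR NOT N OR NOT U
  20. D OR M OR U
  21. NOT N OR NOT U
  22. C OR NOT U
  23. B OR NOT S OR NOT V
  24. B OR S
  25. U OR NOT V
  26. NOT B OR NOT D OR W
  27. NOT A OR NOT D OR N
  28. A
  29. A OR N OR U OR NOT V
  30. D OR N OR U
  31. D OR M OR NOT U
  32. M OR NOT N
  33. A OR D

S = True; V = False; B = False; U = False; A = True; C = False; D = False; W = True; N = True; M = True

Unit clause (A) forces A = True.
Set S = True.
Set V = False.
  then (M OR V) forces M = True.
  then (NOT C OR NOT M OR V) forces C = False.
  then (C OR NOT U) forces U = False.
Try B = True:
  (NOT B OR D OR NOT S) forces D = True.
  (C OR NOT D OR NOT N) forces N = False.
  clause (NOT A OR NOT D OR N) is falsified — backtrack.
So B = False.
  then (B OR NOT D) forces D = False.
  then (D OR N OR U) forces N = True.
  then (NOT N OR W) forces W = True.
All clauses satisfied.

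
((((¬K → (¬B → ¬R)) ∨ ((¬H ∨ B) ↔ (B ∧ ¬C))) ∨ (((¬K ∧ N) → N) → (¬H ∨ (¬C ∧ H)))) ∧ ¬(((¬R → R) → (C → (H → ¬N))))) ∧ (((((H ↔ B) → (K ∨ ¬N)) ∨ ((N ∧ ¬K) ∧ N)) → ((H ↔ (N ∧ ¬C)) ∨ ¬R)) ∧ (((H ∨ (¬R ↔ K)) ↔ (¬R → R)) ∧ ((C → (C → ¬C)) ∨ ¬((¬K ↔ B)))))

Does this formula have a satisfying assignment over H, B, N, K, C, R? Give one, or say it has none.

Case C = True: the formula simplifies to ((((¬K → (¬B → ¬R)) ∨ ¬((¬H ∨ B))) ∨ (((¬K ∧ N) → N) → ¬H)) ∧ ¬(((¬R → R) → (H → ¬N)))) ∧ (((((H ↔ B) → (K ∨ ¬N)) ∨ ((N ∧ ¬K) ∧ N)) → (¬H ∨ ¬R)) ∧ (((H ∨ (¬R ↔ K)) ↔ (¬R → R)) ∧ ¬((¬K ↔ B)))).
  H = True: simplifies to ((((¬K → (¬B → ¬R)) ∨ ¬B) ∨ ¬(((¬K ∧ N) → N))) ∧ ¬(((¬R → R) → ¬N))) ∧ ((((B → (K ∨ ¬N)) ∨ ((N ∧ ¬K) ∧ N)) → ¬R) ∧ ((¬R → R) ∧ ¬((¬K ↔ B)))).
    N = True: simplifies to (((¬K → (¬B → ¬R)) ∨ ¬B) ∧ ¬(¬((¬R → R)))) ∧ ((((B → K) ∨ ¬K) → ¬R) ∧ ((¬R → R) ∧ ¬((¬K ↔ B)))).
      R = True: simplifies to ((¬K → B) ∨ ¬B) ∧ (¬(((B → K) ∨ ¬K)) ∧ ¬((¬K ↔ B))).
        K = True: the conjunct ¬(((B → K) ∨ ¬K)) becomes ¬((True ∨ False)) = False.
        K = False: the conjunct ¬(((B → K) ∨ ¬K)) becomes ¬((¬B ∨ True)) = False.
      R = False: the conjunct ¬(¬((¬R → R))) becomes ¬(¬False) = False.
    N = False: the conjunct ¬(((¬R → R) → ¬N)) becomes ¬(((¬R → R) → True)) = False.
  H = False: the conjunct ¬(((¬R → R) → (H → ¬N))) becomes ¬(((¬R → R) → True)) = False.
Case C = False: the conjunct ¬(((¬R → R) → (C → (H → ¬N)))) becomes ¬(((¬R → R) → True)) = False.
Both cases fail — unsatisfiable.

No satisfying assignment exists.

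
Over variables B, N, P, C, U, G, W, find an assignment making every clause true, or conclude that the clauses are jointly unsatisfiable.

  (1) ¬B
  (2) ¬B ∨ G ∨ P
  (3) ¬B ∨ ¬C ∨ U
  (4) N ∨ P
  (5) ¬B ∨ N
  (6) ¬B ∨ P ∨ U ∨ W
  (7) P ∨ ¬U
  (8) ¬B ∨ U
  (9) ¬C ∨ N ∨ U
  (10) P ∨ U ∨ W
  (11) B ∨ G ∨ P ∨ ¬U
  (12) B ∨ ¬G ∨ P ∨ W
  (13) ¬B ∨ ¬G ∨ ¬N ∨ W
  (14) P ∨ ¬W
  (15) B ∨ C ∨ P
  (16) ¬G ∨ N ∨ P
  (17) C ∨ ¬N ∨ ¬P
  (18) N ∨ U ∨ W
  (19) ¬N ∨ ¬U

Unit clause (¬B) forces B = False.
Set N = False.
  then (N ∨ P) forces P = True.
Set C = False.
Set U = True.
Set G = False.
Set W = False.
All clauses satisfied.

B: False, N: False, P: True, C: False, U: True, G: False, W: False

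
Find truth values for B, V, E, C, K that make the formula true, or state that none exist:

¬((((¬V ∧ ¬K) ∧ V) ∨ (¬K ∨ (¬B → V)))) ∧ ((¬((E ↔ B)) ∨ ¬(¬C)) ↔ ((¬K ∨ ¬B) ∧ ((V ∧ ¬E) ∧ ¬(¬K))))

B = False, V = False, E = False, C = False, K = True

  ¬((((¬V ∧ ¬K) ∧ V) ∨ (¬K ∨ (¬B → V)))) = True
    ((¬V ∧ ¬K) ∧ V) ∨ (¬K ∨ (¬B → V)) = False
      (¬V ∧ ¬K) ∧ V = False
        ¬V ∧ ¬K = False
          ¬V = True
          ¬K = False
      ¬K ∨ (¬B → V) = False
        ¬K = False
        ¬B → V = False
          ¬B = True
  (¬((E ↔ B)) ∨ ¬(¬C)) ↔ ((¬K ∨ ¬B) ∧ ((V ∧ ¬E) ∧ ¬(¬K))) = True
    ¬((E ↔ B)) ∨ ¬(¬C) = False
      ¬((E ↔ B)) = False
        E ↔ B = True
      ¬(¬C) = False
        ¬C = True
    (¬K ∨ ¬B) ∧ ((V ∧ ¬E) ∧ ¬(¬K)) = False
      ¬K ∨ ¬B = True
        ¬K = False
        ¬B = True
      (V ∧ ¬E) ∧ ¬(¬K) = False
        V ∧ ¬E = False
          ¬E = True
        ¬(¬K) = True
          ¬K = False
Both conjuncts True, so the formula holds.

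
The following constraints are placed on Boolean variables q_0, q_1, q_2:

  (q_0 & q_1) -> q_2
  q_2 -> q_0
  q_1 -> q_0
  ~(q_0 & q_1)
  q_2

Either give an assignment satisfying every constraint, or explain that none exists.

q_0=T, q_1=F, q_2=T

Unit clause (q_2) forces q_2 = True.
In (q_0 | ~q_2) only q_0 is left, so q_0 = True.
In (~q_0 | ~q_1) only ~q_1 is left, so q_1 = False.
Check each clause:
  (q_2): q_2 holds.
  (~q_0 | ~q_1): ~q_1 holds.
  (q_0 | ~q_2): q_0 holds.
  (~q_0 | ~q_1 | q_2): ~q_1 holds.
  (q_0 | ~q_1): q_0 holds.
All clauses satisfied.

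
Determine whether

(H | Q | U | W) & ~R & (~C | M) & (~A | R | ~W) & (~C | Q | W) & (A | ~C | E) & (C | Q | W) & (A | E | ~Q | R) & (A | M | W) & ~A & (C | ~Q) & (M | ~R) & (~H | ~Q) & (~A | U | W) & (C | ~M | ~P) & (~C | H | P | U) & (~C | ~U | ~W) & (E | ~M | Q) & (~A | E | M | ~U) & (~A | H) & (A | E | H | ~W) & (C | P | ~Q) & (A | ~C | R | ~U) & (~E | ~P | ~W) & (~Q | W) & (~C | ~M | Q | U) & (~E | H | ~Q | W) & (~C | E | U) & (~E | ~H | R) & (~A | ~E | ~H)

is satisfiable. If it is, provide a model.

Unit clause (~R) forces R = False.
Unit clause (~A) forces A = False.
Try W = False:
  (A | M | W) forces M = True.
  (~Q | W) forces Q = False.
  (~C | Q | W) forces C = False.
  clause (C | Q | W) is falsified — backtrack.
So W = True.
Set Q = False.
Set H = True.
  then (~E | ~H | R) forces E = False.
  then (A | ~C | E) forces C = False.
  then (E | ~M | Q) forces M = False.
Set U = True.
Set P = False.
All clauses satisfied.

W = True, Q = False, H = True, U = True, E = False, A = False, P = False, C = False, M = False, R = False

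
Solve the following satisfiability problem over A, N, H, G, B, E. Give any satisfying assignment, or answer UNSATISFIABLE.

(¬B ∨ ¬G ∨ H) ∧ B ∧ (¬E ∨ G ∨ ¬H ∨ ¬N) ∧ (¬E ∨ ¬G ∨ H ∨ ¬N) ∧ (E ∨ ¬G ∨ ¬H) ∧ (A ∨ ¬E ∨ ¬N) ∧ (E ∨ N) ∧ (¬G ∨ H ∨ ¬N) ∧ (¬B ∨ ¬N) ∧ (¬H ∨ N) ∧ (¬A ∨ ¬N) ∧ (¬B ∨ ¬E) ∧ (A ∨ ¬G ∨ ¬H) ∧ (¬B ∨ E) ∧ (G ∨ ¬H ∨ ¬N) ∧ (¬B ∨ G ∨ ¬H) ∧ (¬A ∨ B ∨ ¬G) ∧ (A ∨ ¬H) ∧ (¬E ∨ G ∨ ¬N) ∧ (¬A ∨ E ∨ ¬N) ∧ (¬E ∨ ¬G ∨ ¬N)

Unsatisfiable

Case B = True:
  (¬B ∨ ¬N) forces N = False.
  (E ∨ N) forces E = True.
  Clause (¬B ∨ ¬E) is falsified — contradiction.
Case B = False:
  Clause (B) is falsified — contradiction.
Both cases fail, so the formula is unsatisfiable.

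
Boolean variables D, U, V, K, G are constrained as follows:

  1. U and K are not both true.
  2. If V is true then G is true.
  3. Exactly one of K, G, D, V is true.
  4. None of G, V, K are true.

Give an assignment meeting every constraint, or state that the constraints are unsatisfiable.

D = True, U = False, V = False, K = False, G = False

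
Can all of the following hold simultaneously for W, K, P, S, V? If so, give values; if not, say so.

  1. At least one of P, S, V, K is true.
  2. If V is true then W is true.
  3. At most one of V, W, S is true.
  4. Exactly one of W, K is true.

W = True, K = False, P = True, S = False, V = False

  (1) {P, S, V, K}: 1 true — at least one ✓
  (2) V=F ⇒ W: vacuous ✓
  (3) {V, W, S}: 1 true — at most one ✓
  (4) {W, K}: 1 true — exactly one ✓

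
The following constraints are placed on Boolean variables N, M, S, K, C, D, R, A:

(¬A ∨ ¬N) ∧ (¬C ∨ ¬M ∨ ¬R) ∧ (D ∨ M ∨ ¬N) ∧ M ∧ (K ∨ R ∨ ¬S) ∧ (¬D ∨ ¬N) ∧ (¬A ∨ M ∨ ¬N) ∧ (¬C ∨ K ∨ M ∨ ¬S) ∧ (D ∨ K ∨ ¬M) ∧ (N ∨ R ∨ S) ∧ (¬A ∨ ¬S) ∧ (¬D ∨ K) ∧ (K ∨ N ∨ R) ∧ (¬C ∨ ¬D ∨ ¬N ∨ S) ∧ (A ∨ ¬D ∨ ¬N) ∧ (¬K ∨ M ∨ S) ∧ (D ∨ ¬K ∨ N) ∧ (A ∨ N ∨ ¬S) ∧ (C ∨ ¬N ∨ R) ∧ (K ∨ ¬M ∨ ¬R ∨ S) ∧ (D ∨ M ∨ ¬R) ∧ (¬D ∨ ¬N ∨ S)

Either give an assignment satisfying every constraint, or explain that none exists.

Unit clause (M) forces M = True.
Set N = False.
Try S = True:
  (¬A ∨ ¬S) forces A = False.
  clause (A ∨ N ∨ ¬S) is falsified — backtrack.
So S = False.
  then (N ∨ R ∨ S) forces R = True.
  then (K ∨ ¬M ∨ ¬R ∨ S) forces K = True.
  then (¬C ∨ ¬M ∨ ¬R) forces C = False.
  then (D ∨ ¬K ∨ N) forces D = True.
Set A = True.
All clauses satisfied.

N = False, M = True, S = False, K = True, C = False, D = True, R = True, A = True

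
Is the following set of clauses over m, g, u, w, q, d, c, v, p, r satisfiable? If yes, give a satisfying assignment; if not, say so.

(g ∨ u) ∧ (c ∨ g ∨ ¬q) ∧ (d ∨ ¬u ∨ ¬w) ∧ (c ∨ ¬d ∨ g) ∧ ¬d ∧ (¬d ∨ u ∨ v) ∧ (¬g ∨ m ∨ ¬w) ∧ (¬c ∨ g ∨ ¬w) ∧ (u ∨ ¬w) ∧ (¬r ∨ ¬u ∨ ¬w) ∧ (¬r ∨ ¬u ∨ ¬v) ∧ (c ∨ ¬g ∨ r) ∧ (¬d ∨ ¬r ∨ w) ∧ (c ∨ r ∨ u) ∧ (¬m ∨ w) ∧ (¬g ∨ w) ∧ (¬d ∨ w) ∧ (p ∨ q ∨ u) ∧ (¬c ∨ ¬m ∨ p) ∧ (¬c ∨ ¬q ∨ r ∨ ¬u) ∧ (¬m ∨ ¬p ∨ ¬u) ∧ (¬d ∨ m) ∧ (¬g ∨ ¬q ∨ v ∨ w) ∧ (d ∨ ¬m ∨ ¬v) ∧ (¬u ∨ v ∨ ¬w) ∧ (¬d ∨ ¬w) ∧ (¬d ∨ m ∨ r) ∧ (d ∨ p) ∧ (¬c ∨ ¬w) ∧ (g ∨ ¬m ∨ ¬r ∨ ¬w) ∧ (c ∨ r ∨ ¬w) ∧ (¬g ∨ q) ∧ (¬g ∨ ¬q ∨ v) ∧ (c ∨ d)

Unit clause (¬d) forces d = False.
In (d ∨ p) only p is left, so p = True.
In (c ∨ d) only c is left, so c = True.
In (¬c ∨ ¬w) only ¬w is left, so w = False.
In (¬m ∨ w) only ¬m is left, so m = False.
In (¬g ∨ w) only ¬g is left, so g = False.
In (g ∨ u) only u is left, so u = True.
Set q = True.
  then (¬c ∨ ¬q ∨ r ∨ ¬u) forces r = True.
  then (¬r ∨ ¬u ∨ ¬v) forces v = False.
All clauses satisfied.

m = False; g = False; u = True; w = False; q = True; d = False; c = True; v = False; p = True; r = True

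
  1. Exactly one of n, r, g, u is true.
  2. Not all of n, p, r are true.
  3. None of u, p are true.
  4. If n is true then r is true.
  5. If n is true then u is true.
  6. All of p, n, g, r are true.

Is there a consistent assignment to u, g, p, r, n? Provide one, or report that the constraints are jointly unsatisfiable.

UNSATISFIABLE

Case p = True:
  Constraint (3) is violated (p=T) — contradiction.
Case p = False:
  Constraint (6) is violated (p=F) — contradiction.
Both cases fail — unsatisfiable.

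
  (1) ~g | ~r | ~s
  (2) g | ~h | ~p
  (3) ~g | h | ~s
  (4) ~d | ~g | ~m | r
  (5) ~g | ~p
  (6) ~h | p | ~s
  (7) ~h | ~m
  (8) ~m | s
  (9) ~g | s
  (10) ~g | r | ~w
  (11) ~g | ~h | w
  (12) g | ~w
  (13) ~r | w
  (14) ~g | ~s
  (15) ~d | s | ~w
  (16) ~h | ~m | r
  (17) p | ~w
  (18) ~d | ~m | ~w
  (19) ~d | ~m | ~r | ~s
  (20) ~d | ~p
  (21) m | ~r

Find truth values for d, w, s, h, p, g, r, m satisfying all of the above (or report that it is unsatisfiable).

Set d = False.
Set w = False.
  then (~r | w) forces r = False.
Set s = False.
  then (~m | s) forces m = False.
  then (~g | s) forces g = False.
Set h = False.
Set p = True.
All clauses satisfied.

d = False, w = False, s = False, h = False, p = True, g = False, r = False, m = False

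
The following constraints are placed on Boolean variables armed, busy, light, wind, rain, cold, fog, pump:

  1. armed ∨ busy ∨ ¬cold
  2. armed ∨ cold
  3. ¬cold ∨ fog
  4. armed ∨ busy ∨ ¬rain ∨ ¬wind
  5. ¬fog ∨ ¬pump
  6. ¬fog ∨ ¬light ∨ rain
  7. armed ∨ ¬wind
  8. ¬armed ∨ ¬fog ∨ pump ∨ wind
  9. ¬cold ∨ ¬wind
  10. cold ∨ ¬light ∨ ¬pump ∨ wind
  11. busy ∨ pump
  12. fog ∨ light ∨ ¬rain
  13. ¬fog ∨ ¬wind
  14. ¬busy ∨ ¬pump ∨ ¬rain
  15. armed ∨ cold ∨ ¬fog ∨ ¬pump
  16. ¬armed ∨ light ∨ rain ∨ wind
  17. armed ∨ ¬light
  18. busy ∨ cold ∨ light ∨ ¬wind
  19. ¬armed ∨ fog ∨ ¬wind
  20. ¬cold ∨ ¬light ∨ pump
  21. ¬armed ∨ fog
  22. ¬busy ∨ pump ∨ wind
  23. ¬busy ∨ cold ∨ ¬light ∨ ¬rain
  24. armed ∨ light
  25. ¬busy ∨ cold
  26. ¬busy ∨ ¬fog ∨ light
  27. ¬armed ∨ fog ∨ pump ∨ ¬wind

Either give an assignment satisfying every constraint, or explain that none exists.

No satisfying assignment exists.

Case fog = True:
  (¬fog ∨ ¬pump) forces pump = False.
  (busy ∨ pump) forces busy = True.
  (¬fog ∨ ¬wind) forces wind = False.
  Clause (¬busy ∨ pump ∨ wind) is falsified — contradiction.
Case fog = False:
  (¬cold ∨ fog) forces cold = False.
  (armed ∨ cold) forces armed = True.
  Clause (¬armed ∨ fog) is falsified — contradiction.
Both cases fail, so the formula is unsatisfiable.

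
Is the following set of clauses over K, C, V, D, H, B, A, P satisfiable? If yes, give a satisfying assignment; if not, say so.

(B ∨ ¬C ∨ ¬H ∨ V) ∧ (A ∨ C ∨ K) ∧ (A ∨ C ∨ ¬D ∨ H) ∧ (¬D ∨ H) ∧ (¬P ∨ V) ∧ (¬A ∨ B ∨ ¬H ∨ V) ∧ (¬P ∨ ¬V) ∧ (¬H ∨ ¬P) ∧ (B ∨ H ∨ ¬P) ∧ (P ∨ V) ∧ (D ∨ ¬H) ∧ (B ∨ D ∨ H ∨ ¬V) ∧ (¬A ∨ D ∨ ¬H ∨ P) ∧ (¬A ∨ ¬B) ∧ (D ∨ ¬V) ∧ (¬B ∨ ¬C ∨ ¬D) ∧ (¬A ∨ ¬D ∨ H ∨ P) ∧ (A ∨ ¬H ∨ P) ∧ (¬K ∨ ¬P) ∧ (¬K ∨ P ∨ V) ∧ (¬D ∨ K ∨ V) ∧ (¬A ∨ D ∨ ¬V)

K = True, C = True, V = True, D = True, H = True, B = False, A = True, P = False

Set K = True.
  then (¬K ∨ ¬P) forces P = False.
  then (¬K ∨ P ∨ V) forces V = True.
  then (D ∨ ¬V) forces D = True.
  then (¬D ∨ H) forces H = True.
  then (A ∨ ¬H ∨ P) forces A = True.
  then (¬A ∨ ¬B) forces B = False.
Set C = True.
All clauses satisfied.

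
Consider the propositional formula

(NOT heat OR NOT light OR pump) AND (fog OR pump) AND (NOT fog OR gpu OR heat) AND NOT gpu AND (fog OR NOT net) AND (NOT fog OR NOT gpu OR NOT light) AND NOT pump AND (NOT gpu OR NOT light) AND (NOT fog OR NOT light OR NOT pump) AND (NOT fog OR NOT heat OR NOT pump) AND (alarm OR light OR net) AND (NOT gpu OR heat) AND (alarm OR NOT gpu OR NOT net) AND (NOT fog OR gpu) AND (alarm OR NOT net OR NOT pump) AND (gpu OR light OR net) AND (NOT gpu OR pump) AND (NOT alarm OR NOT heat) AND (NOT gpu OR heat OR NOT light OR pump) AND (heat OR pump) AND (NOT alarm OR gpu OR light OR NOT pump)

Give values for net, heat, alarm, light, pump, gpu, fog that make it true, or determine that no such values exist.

No satisfying assignment exists.

Case pump = True:
  Clause (NOT pump) is falsified — contradiction.
Case pump = False:
  (fog OR pump) forces fog = True.
  (NOT gpu) forces gpu = False.
  Clause (NOT fog OR gpu) is falsified — contradiction.
Both cases fail, so the formula is unsatisfiable.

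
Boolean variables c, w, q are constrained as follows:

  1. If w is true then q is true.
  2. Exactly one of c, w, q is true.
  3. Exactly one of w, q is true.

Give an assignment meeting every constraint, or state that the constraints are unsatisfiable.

c=F, w=F, q=T

  (1) w=F ⇒ q: vacuous ✓
  (2) {c, w, q}: 1 true — exactly one ✓
  (3) {w, q}: 1 true — exactly one ✓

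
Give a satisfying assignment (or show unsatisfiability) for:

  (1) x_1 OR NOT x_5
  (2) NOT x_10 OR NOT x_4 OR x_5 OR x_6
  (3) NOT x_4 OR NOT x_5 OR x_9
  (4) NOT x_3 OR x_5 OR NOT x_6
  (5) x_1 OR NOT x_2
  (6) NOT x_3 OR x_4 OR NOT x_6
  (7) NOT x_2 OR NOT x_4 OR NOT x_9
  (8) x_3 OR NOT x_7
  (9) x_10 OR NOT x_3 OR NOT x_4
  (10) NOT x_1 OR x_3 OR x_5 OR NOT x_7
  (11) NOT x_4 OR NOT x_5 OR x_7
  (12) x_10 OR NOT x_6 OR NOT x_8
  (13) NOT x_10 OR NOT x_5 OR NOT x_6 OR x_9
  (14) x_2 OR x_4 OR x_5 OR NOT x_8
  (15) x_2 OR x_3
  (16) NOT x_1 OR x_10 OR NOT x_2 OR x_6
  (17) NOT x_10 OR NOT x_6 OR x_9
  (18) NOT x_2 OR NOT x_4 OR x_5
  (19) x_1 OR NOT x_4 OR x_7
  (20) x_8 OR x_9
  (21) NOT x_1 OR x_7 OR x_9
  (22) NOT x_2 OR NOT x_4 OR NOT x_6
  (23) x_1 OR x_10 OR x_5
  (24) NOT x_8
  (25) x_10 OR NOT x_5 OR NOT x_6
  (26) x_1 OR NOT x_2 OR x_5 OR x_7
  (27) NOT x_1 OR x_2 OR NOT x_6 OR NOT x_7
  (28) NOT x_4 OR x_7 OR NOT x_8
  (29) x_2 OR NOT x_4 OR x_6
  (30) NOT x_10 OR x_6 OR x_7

Unit clause (NOT x_8) forces x_8 = False.
In (x_8 OR x_9) only x_9 is left, so x_9 = True.
Set x_1 = True.
Set x_2 = False.
  then (x_2 OR x_3) forces x_3 = True.
Try x_4 = True:
  (x_10 OR NOT x_3 OR NOT x_4) forces x_10 = True.
  (x_2 OR NOT x_4 OR x_6) forces x_6 = True.
  (NOT x_3 OR x_5 OR NOT x_6) forces x_5 = True.
  (NOT x_4 OR NOT x_5 OR x_7) forces x_7 = True.
  clause (NOT x_1 OR x_2 OR NOT x_6 OR NOT x_7) is falsified — backtrack.
So x_4 = False.
  then (NOT x_3 OR x_4 OR NOT x_6) forces x_6 = False.
Set x_5 = True.
Set x_7 = True.
Set x_10 = True.
All clauses satisfied.

x_1 = True, x_2 = False, x_3 = True, x_4 = False, x_5 = True, x_6 = False, x_7 = True, x_8 = False, x_9 = True, x_10 = True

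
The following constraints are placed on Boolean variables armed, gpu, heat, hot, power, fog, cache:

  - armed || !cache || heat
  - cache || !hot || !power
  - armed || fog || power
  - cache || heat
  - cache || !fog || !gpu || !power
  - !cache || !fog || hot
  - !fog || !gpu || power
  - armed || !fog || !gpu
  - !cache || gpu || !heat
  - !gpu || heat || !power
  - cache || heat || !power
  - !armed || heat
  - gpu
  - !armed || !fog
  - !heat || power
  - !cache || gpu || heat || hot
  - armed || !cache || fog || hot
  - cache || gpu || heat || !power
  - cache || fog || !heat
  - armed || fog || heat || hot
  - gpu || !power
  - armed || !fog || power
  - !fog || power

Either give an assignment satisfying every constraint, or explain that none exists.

armed = False, gpu = True, heat = True, hot = True, power = True, fog = False, cache = True

Unit clause (gpu) forces gpu = True.
Set armed = False.
  then (armed || !fog || !gpu) forces fog = False.
  then (armed || fog || power) forces power = True.
  then (!gpu || heat || !power) forces heat = True.
  then (cache || fog || !heat) forces cache = True.
  then (armed || !cache || fog || hot) forces hot = True.
All clauses satisfied.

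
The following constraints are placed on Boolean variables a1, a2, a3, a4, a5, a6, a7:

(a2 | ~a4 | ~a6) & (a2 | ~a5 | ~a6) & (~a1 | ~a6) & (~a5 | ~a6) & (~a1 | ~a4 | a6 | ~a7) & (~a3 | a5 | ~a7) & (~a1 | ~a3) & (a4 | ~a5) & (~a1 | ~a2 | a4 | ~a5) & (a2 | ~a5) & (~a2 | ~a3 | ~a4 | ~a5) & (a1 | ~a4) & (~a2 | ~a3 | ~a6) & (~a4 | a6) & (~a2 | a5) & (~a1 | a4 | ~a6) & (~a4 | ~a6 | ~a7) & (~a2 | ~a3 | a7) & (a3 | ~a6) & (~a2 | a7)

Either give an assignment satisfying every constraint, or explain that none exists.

a1=F, a2=F, a3=T, a4=F, a5=F, a6=T, a7=F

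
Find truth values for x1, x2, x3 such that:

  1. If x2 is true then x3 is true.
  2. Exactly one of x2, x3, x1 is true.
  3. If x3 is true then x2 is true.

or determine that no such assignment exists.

x1: True, x2: False, x3: False

  (1) x2=F ⇒ x3: vacuous ✓
  (2) {x2, x3, x1}: 1 true — exactly one ✓
  (3) x3=F ⇒ x2: vacuous ✓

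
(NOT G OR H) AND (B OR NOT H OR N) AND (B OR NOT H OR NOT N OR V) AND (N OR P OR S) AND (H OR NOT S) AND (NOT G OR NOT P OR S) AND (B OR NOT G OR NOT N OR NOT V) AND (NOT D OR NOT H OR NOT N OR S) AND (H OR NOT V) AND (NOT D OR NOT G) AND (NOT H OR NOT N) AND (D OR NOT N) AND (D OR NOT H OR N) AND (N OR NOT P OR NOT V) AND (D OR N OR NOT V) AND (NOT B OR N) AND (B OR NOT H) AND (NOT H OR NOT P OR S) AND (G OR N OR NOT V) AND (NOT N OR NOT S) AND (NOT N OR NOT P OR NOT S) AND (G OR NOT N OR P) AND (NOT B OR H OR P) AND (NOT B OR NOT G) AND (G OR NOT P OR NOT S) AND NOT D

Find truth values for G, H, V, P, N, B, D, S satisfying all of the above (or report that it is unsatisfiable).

G: False, H: False, V: False, P: True, N: False, B: False, D: False, S: False

Unit clause (NOT D) forces D = False.
In (D OR NOT N) only NOT N is left, so N = False.
In (D OR NOT H OR N) only NOT H is left, so H = False.
In (D OR N OR NOT V) only NOT V is left, so V = False.
In (NOT B OR N) only NOT B is left, so B = False.
In (NOT G OR H) only NOT G is left, so G = False.
In (H OR NOT S) only NOT S is left, so S = False.
In (N OR P OR S) only P is left, so P = True.
All clauses satisfied.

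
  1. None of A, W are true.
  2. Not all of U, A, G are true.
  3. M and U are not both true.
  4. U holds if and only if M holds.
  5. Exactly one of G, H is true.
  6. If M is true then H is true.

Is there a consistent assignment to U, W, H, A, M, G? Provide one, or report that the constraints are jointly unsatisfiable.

U: False, W: False, H: False, A: False, M: False, G: True

  (1) {A, W}: 0 true — none ✓
  (2) {U, A, G}: 1/3 true — not all ✓
  (3) M=F, U=F — not both ✓
  (4) U=F, M=F — same ✓
  (5) {G, H}: 1 true — exactly one ✓
  (6) M=F ⇒ H: vacuous ✓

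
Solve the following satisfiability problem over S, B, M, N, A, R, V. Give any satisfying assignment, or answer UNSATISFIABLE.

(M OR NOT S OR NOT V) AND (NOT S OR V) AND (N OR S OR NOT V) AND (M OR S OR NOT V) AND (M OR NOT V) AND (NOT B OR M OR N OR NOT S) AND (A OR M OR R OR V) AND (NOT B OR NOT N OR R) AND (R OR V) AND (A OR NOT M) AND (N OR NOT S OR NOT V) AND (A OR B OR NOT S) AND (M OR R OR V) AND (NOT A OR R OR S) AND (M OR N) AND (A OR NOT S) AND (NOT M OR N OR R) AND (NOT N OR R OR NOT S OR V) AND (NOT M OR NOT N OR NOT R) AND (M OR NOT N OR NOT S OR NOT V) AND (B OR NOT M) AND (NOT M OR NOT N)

S: False; B: True; M: False; N: True; A: False; R: True; V: False

Try S = True:
  (NOT S OR V) forces V = True.
  (M OR NOT S OR NOT V) forces M = True.
  (A OR NOT M) forces A = True.
  (N OR NOT S OR NOT V) forces N = True.
  clause (NOT M OR NOT N) is falsified — backtrack.
So S = False.
Set B = True.
Set M = False.
  then (M OR S OR NOT V) forces V = False.
  then (R OR V) forces R = True.
  then (M OR N) forces N = True.
Set A = False.
All clauses satisfied.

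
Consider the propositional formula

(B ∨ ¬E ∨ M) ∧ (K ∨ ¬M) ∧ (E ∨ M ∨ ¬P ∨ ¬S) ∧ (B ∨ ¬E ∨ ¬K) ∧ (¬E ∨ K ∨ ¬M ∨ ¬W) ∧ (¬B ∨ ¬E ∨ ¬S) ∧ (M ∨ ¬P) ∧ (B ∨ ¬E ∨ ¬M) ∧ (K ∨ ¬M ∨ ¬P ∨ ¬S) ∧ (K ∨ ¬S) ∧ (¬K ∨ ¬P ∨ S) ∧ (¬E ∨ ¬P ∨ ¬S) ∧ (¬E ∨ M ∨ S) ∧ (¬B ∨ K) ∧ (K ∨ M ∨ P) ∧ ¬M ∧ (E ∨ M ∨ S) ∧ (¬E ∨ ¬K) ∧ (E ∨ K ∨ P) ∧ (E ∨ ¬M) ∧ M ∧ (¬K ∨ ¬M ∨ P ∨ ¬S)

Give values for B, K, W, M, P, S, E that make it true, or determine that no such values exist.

Case M = True:
  Clause (¬M) is falsified — contradiction.
Case M = False:
  Clause (M) is falsified — contradiction.
Both cases fail, so the formula is unsatisfiable.

No satisfying assignment exists.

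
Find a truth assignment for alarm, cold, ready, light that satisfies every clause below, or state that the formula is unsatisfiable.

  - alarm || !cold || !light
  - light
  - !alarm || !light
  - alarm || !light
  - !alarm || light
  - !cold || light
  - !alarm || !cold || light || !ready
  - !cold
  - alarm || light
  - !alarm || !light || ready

Case light = True:
  (!alarm || !light) forces alarm = False.
  Clause (alarm || !light) is falsified — contradiction.
Case light = False:
  Clause (light) is falsified — contradiction.
Both cases fail, so the formula is unsatisfiable.

Unsatisfiable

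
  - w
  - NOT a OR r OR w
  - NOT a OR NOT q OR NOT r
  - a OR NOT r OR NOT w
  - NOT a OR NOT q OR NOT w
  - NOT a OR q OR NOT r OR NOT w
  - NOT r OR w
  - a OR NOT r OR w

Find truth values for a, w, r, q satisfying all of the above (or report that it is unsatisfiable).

a: True; w: True; r: False; q: False

Unit clause (w) forces w = True.
Set a = True.
  then (NOT a OR NOT q OR NOT w) forces q = False.
  then (NOT a OR q OR NOT r OR NOT w) forces r = False.
Check each clause:
  (w): w holds.
  (NOT a OR r OR w): w holds.
  (NOT a OR NOT q OR NOT r): NOT q holds.
  (a OR NOT r OR NOT w): a holds.
  (NOT a OR NOT q OR NOT w): NOT q holds.
  (NOT a OR q OR NOT r OR NOT w): NOT r holds.
  (NOT r OR w): NOT r holds.
  (a OR NOT r OR w): a holds.
All clauses satisfied.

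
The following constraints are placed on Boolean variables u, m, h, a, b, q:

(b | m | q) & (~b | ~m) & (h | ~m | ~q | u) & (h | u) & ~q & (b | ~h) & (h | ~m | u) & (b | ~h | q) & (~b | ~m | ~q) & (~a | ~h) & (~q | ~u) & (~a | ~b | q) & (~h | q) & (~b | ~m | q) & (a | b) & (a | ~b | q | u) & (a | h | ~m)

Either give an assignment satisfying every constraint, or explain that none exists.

u = True; m = False; h = False; a = False; b = True; q = False

Unit clause (~q) forces q = False.
In (~h | q) only ~h is left, so h = False.
In (h | u) only u is left, so u = True.
Set m = False.
  then (b | m | q) forces b = True.
  then (~a | ~b | q) forces a = False.
All clauses satisfied.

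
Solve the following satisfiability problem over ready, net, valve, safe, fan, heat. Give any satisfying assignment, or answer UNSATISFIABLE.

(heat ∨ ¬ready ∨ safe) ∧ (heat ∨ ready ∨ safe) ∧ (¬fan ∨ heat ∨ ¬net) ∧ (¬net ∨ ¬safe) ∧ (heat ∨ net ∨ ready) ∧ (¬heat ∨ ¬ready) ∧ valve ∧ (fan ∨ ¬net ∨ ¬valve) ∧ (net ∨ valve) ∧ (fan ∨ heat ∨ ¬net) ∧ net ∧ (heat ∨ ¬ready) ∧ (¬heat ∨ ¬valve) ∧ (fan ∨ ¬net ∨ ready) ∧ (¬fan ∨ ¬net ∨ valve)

Case net = True:
  (¬net ∨ ¬safe) forces safe = False.
  (valve) forces valve = True.
  (fan ∨ ¬net ∨ ¬valve) forces fan = True.
  (¬fan ∨ heat ∨ ¬net) forces heat = True.
  Clause (¬heat ∨ ¬valve) is falsified — contradiction.
Case net = False:
  Clause (net) is falsified — contradiction.
Both cases fail, so the formula is unsatisfiable.

Unsatisfiable — no assignment works.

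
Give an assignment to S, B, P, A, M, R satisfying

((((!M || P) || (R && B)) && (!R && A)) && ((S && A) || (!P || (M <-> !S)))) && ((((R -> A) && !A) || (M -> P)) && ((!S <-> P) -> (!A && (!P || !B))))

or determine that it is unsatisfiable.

S = True; B = False; P = True; A = True; M = False; R = False

  (((!M || P) || (R && B)) && (!R && A)) && ((S && A) || (!P || (M <-> !S))) = True
    ((!M || P) || (R && B)) && (!R && A) = True
      (!M || P) || (R && B) = True
        !M || P = True
          !M = True
        R && B = False
      !R && A = True
        !R = True
    (S && A) || (!P || (M <-> !S)) = True
      S && A = True
      !P || (M <-> !S) = True
        !P = False
        M <-> !S = True
          !S = False
  (((R -> A) && !A) || (M -> P)) && ((!S <-> P) -> (!A && (!P || !B))) = True
    ((R -> A) && !A) || (M -> P) = True
      (R -> A) && !A = False
        R -> A = True
        !A = False
      M -> P = True
    (!S <-> P) -> (!A && (!P || !B)) = True
      !S <-> P = False
        !S = False
      !A && (!P || !B) = False
        !A = False
        !P || !B = True
          !P = False
          !B = True
Both conjuncts True, so the formula holds.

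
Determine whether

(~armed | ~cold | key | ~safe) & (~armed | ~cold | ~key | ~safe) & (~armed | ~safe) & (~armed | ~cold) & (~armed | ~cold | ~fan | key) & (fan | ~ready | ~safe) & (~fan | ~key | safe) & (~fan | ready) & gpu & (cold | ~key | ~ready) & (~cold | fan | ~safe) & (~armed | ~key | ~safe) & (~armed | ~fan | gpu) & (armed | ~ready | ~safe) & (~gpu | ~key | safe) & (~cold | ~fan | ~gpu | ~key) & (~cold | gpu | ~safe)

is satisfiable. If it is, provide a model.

Unit clause (gpu) forces gpu = True.
Set fan = True.
  then (~fan | ready) forces ready = True.
Try key = True:
  (~fan | ~key | safe) forces safe = True.
  (~armed | ~safe) forces armed = False.
  clause (armed | ~ready | ~safe) is falsified — backtrack.
So key = False.
Set cold = False.
Set armed = False.
  then (armed | ~ready | ~safe) forces safe = False.
All clauses satisfied.

fan=T, key=F, ready=T, cold=F, armed=F, safe=F, gpu=T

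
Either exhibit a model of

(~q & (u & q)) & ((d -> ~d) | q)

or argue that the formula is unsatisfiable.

Case q = True: the conjunct ~q is False.
Case q = False: the conjunct q is False.
Both cases fail — unsatisfiable.

Unsatisfiable — no assignment works.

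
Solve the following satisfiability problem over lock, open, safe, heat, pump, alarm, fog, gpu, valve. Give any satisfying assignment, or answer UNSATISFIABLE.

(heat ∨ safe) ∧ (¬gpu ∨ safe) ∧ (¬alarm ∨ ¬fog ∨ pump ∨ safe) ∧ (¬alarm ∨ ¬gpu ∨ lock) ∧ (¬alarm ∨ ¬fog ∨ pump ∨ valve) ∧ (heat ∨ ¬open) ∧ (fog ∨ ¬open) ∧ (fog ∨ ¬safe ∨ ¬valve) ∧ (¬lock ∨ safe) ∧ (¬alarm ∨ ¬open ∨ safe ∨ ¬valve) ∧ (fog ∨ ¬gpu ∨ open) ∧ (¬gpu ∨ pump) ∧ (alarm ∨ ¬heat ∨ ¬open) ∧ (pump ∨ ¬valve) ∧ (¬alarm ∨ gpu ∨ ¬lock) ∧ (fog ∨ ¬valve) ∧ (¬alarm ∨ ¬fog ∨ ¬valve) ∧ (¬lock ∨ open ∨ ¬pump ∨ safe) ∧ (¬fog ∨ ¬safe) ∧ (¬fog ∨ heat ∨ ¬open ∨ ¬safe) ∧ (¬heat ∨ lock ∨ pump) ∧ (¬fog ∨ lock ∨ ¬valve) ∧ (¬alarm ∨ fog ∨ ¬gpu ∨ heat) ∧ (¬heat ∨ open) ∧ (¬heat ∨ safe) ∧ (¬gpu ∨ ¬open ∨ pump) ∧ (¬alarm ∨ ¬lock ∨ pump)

Set lock = False.
Set open = False.
  then (¬heat ∨ open) forces heat = False.
  then (heat ∨ safe) forces safe = True.
  then (¬fog ∨ ¬safe) forces fog = False.
  then (fog ∨ ¬safe ∨ ¬valve) forces valve = False.
  then (fog ∨ ¬gpu ∨ open) forces gpu = False.
Set pump = False.
Set alarm = True.
All clauses satisfied.

lock = False; open = False; safe = True; heat = False; pump = False; alarm = True; fog = False; gpu = False; valve = False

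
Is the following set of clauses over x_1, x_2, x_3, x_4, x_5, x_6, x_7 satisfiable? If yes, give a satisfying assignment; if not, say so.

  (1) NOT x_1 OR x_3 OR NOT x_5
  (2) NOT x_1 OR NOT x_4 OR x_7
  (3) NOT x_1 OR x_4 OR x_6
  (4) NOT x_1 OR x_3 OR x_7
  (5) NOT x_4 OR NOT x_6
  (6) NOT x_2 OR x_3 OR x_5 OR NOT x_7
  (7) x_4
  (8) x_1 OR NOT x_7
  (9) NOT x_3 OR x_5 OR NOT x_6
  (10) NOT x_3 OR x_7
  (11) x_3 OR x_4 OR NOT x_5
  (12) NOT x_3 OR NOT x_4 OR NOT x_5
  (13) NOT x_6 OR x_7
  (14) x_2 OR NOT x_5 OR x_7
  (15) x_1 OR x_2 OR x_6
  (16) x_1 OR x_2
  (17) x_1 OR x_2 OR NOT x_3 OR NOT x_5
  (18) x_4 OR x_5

x_1=T, x_2=F, x_3=F, x_4=T, x_5=F, x_6=F, x_7=T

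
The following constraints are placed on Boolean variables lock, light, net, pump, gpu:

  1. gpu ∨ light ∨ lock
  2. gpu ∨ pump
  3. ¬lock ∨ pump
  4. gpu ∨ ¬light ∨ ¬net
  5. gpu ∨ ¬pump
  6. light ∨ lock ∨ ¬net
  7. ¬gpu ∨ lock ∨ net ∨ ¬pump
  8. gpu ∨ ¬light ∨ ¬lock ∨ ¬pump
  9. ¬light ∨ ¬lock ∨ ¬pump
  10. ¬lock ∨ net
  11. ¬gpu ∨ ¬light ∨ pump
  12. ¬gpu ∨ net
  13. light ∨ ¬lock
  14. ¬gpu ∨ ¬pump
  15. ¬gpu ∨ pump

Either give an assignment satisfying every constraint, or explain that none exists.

Case pump = True:
  (gpu ∨ ¬pump) forces gpu = True.
  Clause (¬gpu ∨ ¬pump) is falsified — contradiction.
Case pump = False:
  (gpu ∨ pump) forces gpu = True.
  Clause (¬gpu ∨ pump) is falsified — contradiction.
Both cases fail, so the formula is unsatisfiable.

The formula is unsatisfiable.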